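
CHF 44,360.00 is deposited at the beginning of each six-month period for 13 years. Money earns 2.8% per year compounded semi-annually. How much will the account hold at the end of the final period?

This is an annuity due: 26 deposits of CHF 44,360.00 at the beginning of each six-month period.
Periodic rate r = 0.028/2 per half-year; n is counted in half-years.
FV = PMT × [((1+r)^n − 1)/r] × (1+r) = 44,360 × [(1+r)^26 − 1] / r × (1+r) = CHF 1,399,057.83

CHF 1,399,057.83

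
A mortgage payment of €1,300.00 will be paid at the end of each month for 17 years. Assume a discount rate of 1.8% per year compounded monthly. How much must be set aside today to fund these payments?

€228,318.59

This is an ordinary annuity: 204 payments of €1,300.00 at the end of each month.
Periodic rate r = 0.018/12 per month; n is counted in months.
PV = PMT × [(1 − (1+r)^−n)/r] = 1,300 × [1 − (1+r)^−204] / r = €228,318.59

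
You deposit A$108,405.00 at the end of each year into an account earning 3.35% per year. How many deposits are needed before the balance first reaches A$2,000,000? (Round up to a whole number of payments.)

15 payments

Periodic rate r = 0.0335 per year.
Ordinary annuity FV: 2,000,000 = 108,405 × [((1+r)^n − 1)/r].
(1+r)^n = 1 + 2,000,000 × r / 108,405, so n = ln(1 + 2,000,000·r/108,405) / ln(1+r) = 14.60.
Round up to a whole number of payments: n = 15.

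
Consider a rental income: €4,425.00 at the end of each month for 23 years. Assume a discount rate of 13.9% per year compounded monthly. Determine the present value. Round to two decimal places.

€366,106.22

This is an ordinary annuity: 276 payments of €4,425.00 at the end of each month.
Periodic rate r = 0.139/12 per month; n is counted in months.
PV = PMT × [(1 − (1+r)^−n)/r] = 4,425 × [1 − (1+r)^−276] / r = €366,106.22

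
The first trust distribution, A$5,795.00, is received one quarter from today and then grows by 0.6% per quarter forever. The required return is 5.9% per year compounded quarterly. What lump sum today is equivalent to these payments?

Periodic rate r = 0.059/4 per quarter.
Growing perpetuity (Gordon): PV = PMT₁ / (r − g) = 5,795 / (r − 0.006) = A$662,285.71.

A$662,285.71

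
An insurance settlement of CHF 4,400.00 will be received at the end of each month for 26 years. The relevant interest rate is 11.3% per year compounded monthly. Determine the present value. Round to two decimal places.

This is an ordinary annuity: 312 payments of CHF 4,400.00 at the end of each month.
Periodic rate r = 0.113/12 per month; n is counted in months.
PV = PMT × [(1 − (1+r)^−n)/r] = 4,400 × [1 − (1+r)^−312] / r = CHF 442,162.72

CHF 442,162.72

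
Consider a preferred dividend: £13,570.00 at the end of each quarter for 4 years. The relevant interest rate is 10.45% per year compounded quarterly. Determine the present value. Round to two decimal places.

This is an ordinary annuity: 16 payments of £13,570.00 at the end of each quarter.
Periodic rate r = 0.1045/4 per quarter; n is counted in quarters.
PV = PMT × [(1 − (1+r)^−n)/r] = 13,570 × [1 − (1+r)^−16] / r = £175,615.25

£175,615.25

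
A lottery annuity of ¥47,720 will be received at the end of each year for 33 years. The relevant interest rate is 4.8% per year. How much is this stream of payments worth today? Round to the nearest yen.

This is an ordinary annuity: 33 payments of ¥47,720 at the end of each year.
Periodic rate r = 0.048 per year.
PV = PMT × [(1 − (1+r)^−n)/r] = 47,720 × [1 − (1+r)^−33] / r = ¥782,556

¥782,556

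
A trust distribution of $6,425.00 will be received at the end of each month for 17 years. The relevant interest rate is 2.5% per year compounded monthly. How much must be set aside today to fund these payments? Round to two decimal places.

This is an ordinary annuity: 204 payments of $6,425.00 at the end of each month.
Periodic rate r = 0.025/12 per month; n is counted in months.
PV = PMT × [(1 − (1+r)^−n)/r] = 6,425 × [1 − (1+r)^−204] / r = $1,066,882.42

$1,066,882.42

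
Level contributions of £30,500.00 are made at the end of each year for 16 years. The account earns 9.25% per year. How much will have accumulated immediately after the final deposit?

£1,028,274.86

This is an ordinary annuity: 16 deposits of £30,500.00 at the end of each year.
Periodic rate r = 0.0925 per year.
FV = PMT × [((1+r)^n − 1)/r] = 30,500 × [(1+r)^16 − 1] / r = £1,028,274.86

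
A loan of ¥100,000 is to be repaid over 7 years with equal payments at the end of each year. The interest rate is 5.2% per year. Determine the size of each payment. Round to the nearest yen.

¥17,407

Level ordinary annuity; solve PV = PMT × [(1 − (1+r)^−n)/r] for PMT.
Periodic rate r = 0.052 per year.
With n = 7: PMT = 100,000 / ([(1 − (1+r)^−n)/r]) = ¥17,407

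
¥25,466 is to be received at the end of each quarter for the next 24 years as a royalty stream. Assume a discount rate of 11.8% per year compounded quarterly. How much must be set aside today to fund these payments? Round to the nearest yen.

¥810,287

This is an ordinary annuity: 96 payments of ¥25,466 at the end of each quarter.
Periodic rate r = 0.118/4 per quarter; n is counted in quarters.
PV = PMT × [(1 − (1+r)^−n)/r] = 25,466 × [1 − (1+r)^−96] / r = ¥810,287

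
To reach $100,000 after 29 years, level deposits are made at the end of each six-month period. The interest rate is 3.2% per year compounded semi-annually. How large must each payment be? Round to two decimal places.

Level ordinary annuity; solve FV = PMT × [((1+r)^n − 1)/r] for PMT.
Periodic rate r = 0.032/2 per half-year; n is counted in half-years.
With n = 58: PMT = 100,000 / ([((1+r)^n − 1)/r]) = $1,058.95

$1,058.95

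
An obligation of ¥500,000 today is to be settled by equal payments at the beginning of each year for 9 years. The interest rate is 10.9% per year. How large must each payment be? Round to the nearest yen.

¥81,109

Level annuity due; solve PV = PMT × [(1 − (1+r)^−n)/r] × (1+r) for PMT.
Periodic rate r = 0.109 per year.
With n = 9: PMT = 500,000 / ([(1 − (1+r)^−n)/r] × (1+r)) = ¥81,109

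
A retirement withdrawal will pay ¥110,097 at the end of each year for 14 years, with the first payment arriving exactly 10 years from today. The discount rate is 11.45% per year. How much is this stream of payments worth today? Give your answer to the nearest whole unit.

Ordinary annuity of 14 payments, first payment at period 10.
Periodic rate r = 0.1145 per year.
The ordinary-annuity PV formula values the stream one period before the first payment (period 9); discount that back 9 periods:
PV₀ = 110,097 × [1 − (1+r)^−14] / r × (1+r)^−9 = ¥282,995

¥282,995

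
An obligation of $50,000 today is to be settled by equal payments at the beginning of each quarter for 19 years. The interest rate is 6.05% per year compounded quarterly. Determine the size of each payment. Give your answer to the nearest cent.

$1,094.81

Level annuity due; solve PV = PMT × [(1 − (1+r)^−n)/r] × (1+r) for PMT.
Periodic rate r = 0.0605/4 per quarter; n is counted in quarters.
With n = 76: PMT = 50,000 / ([(1 − (1+r)^−n)/r] × (1+r)) = $1,094.81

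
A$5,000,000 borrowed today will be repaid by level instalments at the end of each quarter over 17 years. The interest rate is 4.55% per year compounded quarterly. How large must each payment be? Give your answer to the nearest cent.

Level ordinary annuity; solve PV = PMT × [(1 − (1+r)^−n)/r] for PMT.
Periodic rate r = 0.0455/4 per quarter; n is counted in quarters.
With n = 68: PMT = 5,000,000 / ([(1 − (1+r)^−n)/r]) = A$105,994.25

A$105,994.25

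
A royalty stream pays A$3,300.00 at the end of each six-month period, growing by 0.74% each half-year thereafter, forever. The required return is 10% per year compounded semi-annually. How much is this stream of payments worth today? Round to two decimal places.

Periodic rate r = 0.1/2 per half-year.
Growing perpetuity (Gordon): PV = PMT₁ / (r − g) = 3,300 / (r − 0.0074) = A$77,464.79.

A$77,464.79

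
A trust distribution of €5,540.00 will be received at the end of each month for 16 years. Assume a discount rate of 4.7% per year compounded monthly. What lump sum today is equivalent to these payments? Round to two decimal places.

€746,675.48

This is an ordinary annuity: 192 payments of €5,540.00 at the end of each month.
Periodic rate r = 0.047/12 per month; n is counted in months.
PV = PMT × [(1 − (1+r)^−n)/r] = 5,540 × [1 − (1+r)^−192] / r = €746,675.48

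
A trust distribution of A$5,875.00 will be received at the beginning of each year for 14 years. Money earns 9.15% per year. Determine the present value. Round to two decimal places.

A$49,510.57

This is an annuity due: 14 payments of A$5,875.00 at the beginning of each year.
Periodic rate r = 0.0915 per year.
PV = PMT × [(1 − (1+r)^−n)/r] × (1+r) = 5,875 × [1 − (1+r)^−14] / r × (1+r) = A$49,510.57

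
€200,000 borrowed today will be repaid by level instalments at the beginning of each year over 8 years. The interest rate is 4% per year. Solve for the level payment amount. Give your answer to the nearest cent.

€28,563.04

Level annuity due; solve PV = PMT × [(1 − (1+r)^−n)/r] × (1+r) for PMT.
Periodic rate r = 0.04 per year.
With n = 8: PMT = 200,000 / ([(1 − (1+r)^−n)/r] × (1+r)) = €28,563.04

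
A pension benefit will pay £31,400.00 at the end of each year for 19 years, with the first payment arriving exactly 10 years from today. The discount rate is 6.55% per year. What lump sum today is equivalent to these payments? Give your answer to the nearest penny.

£189,704.65

Ordinary annuity of 19 payments, first payment at period 10.
Periodic rate r = 0.0655 per year.
The ordinary-annuity PV formula values the stream one period before the first payment (period 9); discount that back 9 periods:
PV₀ = 31,400 × [1 − (1+r)^−19] / r × (1+r)^−9 = £189,704.65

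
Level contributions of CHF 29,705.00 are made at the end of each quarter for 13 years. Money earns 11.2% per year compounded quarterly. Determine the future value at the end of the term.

CHF 3,398,887.68

This is an ordinary annuity: 52 deposits of CHF 29,705.00 at the end of each quarter.
Periodic rate r = 0.112/4 per quarter; n is counted in quarters.
FV = PMT × [((1+r)^n − 1)/r] = 29,705 × [(1+r)^52 − 1] / r = CHF 3,398,887.68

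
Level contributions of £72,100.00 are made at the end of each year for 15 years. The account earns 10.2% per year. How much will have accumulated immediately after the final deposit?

This is an ordinary annuity: 15 deposits of £72,100.00 at the end of each year.
Periodic rate r = 0.102 per year.
FV = PMT × [((1+r)^n − 1)/r] = 72,100 × [(1+r)^15 − 1] / r = £2,327,440.70

£2,327,440.70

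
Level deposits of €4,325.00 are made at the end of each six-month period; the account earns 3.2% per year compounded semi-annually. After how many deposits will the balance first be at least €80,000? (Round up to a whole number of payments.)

Periodic rate r = 0.032/2 per half-year; n is counted in half-years.
Ordinary annuity FV: 80,000 = 4,325 × [((1+r)^n − 1)/r].
(1+r)^n = 1 + 80,000 × r / 4,325, so n = ln(1 + 80,000·r/4,325) / ln(1+r) = 16.33.
Round up to a whole number of payments: n = 17.

17 payments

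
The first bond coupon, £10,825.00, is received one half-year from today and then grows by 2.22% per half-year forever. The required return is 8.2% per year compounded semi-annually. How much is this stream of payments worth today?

Periodic rate r = 0.082/2 per half-year.
Growing perpetuity (Gordon): PV = PMT₁ / (r − g) = 10,825 / (r − 0.0222) = £575,797.87.

£575,797.87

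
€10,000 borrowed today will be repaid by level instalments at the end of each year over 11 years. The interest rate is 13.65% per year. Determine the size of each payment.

€1,807.37

Level ordinary annuity; solve PV = PMT × [(1 − (1+r)^−n)/r] for PMT.
Periodic rate r = 0.1365 per year.
With n = 11: PMT = 10,000 / ([(1 − (1+r)^−n)/r]) = €1,807.37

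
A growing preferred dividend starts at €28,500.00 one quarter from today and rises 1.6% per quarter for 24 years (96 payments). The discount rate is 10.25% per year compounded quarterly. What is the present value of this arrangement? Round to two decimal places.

Periodic rate r = 0.1025/4 per quarter; n is counted in quarters.
Growing ordinary annuity: PV = PMT₁ × [1 − ((1+g)/(1+r))^n] / (r − g) = 28,500 × [1 − ((1+0.016)/(1+r))^96] / (r − 0.016) = €1,763,375.95.

€1,763,375.95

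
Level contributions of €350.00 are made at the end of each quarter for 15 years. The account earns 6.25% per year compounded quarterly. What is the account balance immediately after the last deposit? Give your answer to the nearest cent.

€34,387.27

This is an ordinary annuity: 60 deposits of €350.00 at the end of each quarter.
Periodic rate r = 0.0625/4 per quarter; n is counted in quarters.
FV = PMT × [((1+r)^n − 1)/r] = 350 × [(1+r)^60 − 1] / r = €34,387.27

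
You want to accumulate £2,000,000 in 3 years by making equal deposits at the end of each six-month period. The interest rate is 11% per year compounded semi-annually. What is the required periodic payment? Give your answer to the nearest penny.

Level ordinary annuity; solve FV = PMT × [((1+r)^n − 1)/r] for PMT.
Periodic rate r = 0.11/2 per half-year; n is counted in half-years.
With n = 6: PMT = 2,000,000 / ([((1+r)^n − 1)/r]) = £290,357.90

£290,357.90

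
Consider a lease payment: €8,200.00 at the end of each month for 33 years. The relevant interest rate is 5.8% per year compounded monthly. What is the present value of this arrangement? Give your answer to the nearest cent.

This is an ordinary annuity: 396 payments of €8,200.00 at the end of each month.
Periodic rate r = 0.058/12 per month; n is counted in months.
PV = PMT × [(1 − (1+r)^−n)/r] = 8,200 × [1 − (1+r)^−396] / r = €1,445,172.23

€1,445,172.23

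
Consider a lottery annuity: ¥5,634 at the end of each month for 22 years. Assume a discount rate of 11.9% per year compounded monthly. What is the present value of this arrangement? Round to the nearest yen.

This is an ordinary annuity: 264 payments of ¥5,634 at the end of each month.
Periodic rate r = 0.119/12 per month; n is counted in months.
PV = PMT × [(1 − (1+r)^−n)/r] = 5,634 × [1 − (1+r)^−264] / r = ¥526,152

¥526,152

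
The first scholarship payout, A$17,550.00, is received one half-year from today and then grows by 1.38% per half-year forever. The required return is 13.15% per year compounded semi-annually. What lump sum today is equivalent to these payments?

A$337,824.83

Periodic rate r = 0.1315/2 per half-year.
Growing perpetuity (Gordon): PV = PMT₁ / (r − g) = 17,550 / (r − 0.0138) = A$337,824.83.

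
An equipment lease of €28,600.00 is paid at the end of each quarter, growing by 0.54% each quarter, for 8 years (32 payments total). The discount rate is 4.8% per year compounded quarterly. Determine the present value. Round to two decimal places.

Periodic rate r = 0.048/4 per quarter; n is counted in quarters.
Growing ordinary annuity: PV = PMT₁ × [1 − ((1+g)/(1+r))^n] / (r − g) = 28,600 × [1 − ((1+0.0054)/(1+r))^32] / (r − 0.0054) = €818,620.19.

€818,620.19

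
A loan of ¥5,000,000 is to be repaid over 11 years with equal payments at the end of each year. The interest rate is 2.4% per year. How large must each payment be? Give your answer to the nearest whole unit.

¥522,584

Level ordinary annuity; solve PV = PMT × [(1 − (1+r)^−n)/r] for PMT.
Periodic rate r = 0.024 per year.
With n = 11: PMT = 5,000,000 / ([(1 − (1+r)^−n)/r]) = ¥522,584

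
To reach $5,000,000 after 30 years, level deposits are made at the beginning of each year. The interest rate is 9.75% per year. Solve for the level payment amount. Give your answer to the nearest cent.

$29,035.80

Level annuity due; solve FV = PMT × [((1+r)^n − 1)/r] × (1+r) for PMT.
Periodic rate r = 0.0975 per year.
With n = 30: PMT = 5,000,000 / ([((1+r)^n − 1)/r] × (1+r)) = $29,035.80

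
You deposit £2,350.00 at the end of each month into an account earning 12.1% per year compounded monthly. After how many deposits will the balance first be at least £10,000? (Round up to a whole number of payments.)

5 payments

Periodic rate r = 0.121/12 per month; n is counted in months.
Ordinary annuity FV: 10,000 = 2,350 × [((1+r)^n − 1)/r].
(1+r)^n = 1 + 10,000 × r / 2,350, so n = ln(1 + 10,000·r/2,350) / ln(1+r) = 4.19.
Round up to a whole number of payments: n = 5.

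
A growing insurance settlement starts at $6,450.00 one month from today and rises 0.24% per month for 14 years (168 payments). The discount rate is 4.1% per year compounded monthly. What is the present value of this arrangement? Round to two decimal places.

Periodic rate r = 0.041/12 per month; n is counted in months.
Growing ordinary annuity: PV = PMT₁ × [1 − ((1+g)/(1+r))^n] / (r − g) = 6,450 × [1 − ((1+0.0024)/(1+r))^168] / (r − 0.0024) = $993,462.11.

$993,462.11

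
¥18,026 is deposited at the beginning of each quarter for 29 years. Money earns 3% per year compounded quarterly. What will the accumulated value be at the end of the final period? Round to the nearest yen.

¥3,339,662

This is an annuity due: 116 deposits of ¥18,026 at the beginning of each quarter.
Periodic rate r = 0.03/4 per quarter; n is counted in quarters.
FV = PMT × [((1+r)^n − 1)/r] × (1+r) = 18,026 × [(1+r)^116 − 1] / r × (1+r) = ¥3,339,662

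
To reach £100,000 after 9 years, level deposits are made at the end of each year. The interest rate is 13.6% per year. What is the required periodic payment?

Level ordinary annuity; solve FV = PMT × [((1+r)^n − 1)/r] for PMT.
Periodic rate r = 0.136 per year.
With n = 9: PMT = 100,000 / ([((1+r)^n − 1)/r]) = £6,323.57

£6,323.57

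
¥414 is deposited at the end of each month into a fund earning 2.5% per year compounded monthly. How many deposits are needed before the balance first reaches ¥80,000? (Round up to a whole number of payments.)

Periodic rate r = 0.025/12 per month; n is counted in months.
Ordinary annuity FV: 80,000 = 414 × [((1+r)^n − 1)/r].
(1+r)^n = 1 + 80,000 × r / 414, so n = ln(1 + 80,000·r/414) / ln(1+r) = 162.56.
Round up to a whole number of payments: n = 163.

163 payments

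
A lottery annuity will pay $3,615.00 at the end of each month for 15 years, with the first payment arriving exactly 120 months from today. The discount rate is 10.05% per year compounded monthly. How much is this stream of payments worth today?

$124,336.25

Ordinary annuity of 180 payments, first payment at period 120.
Periodic rate r = 0.1005/12 per month; n is counted in months.
The ordinary-annuity PV formula values the stream one period before the first payment (period 119); discount that back 119 periods:
PV₀ = 3,615 × [1 − (1+r)^−180] / r × (1+r)^−119 = $124,336.25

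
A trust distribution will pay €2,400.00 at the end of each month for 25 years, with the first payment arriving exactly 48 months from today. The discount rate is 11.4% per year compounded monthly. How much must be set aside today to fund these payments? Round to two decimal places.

€152,493.68

Ordinary annuity of 300 payments, first payment at period 48.
Periodic rate r = 0.114/12 per month; n is counted in months.
The ordinary-annuity PV formula values the stream one period before the first payment (period 47); discount that back 47 periods:
PV₀ = 2,400 × [1 − (1+r)^−300] / r × (1+r)^−47 = €152,493.68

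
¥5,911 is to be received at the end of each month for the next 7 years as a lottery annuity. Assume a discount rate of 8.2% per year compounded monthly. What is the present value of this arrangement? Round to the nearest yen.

¥376,832

This is an ordinary annuity: 84 payments of ¥5,911 at the end of each month.
Periodic rate r = 0.082/12 per month; n is counted in months.
PV = PMT × [(1 − (1+r)^−n)/r] = 5,911 × [1 − (1+r)^−84] / r = ¥376,832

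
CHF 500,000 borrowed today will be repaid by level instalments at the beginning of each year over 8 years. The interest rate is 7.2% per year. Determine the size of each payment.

CHF 78,716.43

Level annuity due; solve PV = PMT × [(1 − (1+r)^−n)/r] × (1+r) for PMT.
Periodic rate r = 0.072 per year.
With n = 8: PMT = 500,000 / ([(1 − (1+r)^−n)/r] × (1+r)) = CHF 78,716.43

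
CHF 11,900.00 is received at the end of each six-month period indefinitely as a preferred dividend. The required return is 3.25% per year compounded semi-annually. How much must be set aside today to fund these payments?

CHF 732,307.69

Periodic rate r = 0.0325/2 per half-year.
Level perpetuity: PV = PMT / r = 11,900 / (0.0325/2) = CHF 732,307.69.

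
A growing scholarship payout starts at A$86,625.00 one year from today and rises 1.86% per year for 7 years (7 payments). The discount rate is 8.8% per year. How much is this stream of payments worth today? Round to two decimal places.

Periodic rate r = 0.088 per year.
Growing ordinary annuity: PV = PMT₁ × [1 − ((1+g)/(1+r))^n] / (r − g) = 86,625 × [1 − ((1+0.0186)/(1+r))^7] / (r − 0.0186) = A$461,321.19.

A$461,321.19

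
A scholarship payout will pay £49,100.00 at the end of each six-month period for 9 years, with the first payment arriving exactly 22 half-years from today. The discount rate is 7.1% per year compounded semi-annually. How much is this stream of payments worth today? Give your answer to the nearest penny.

Ordinary annuity of 18 payments, first payment at period 22.
Periodic rate r = 0.071/2 per half-year; n is counted in half-years.
The ordinary-annuity PV formula values the stream one period before the first payment (period 21); discount that back 21 periods:
PV₀ = 49,100 × [1 − (1+r)^−18] / r × (1+r)^−21 = £310,002.58

£310,002.58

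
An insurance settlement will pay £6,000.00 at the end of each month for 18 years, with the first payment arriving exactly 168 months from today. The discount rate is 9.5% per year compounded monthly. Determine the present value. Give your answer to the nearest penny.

£166,112.75

Ordinary annuity of 216 payments, first payment at period 168.
Periodic rate r = 0.095/12 per month; n is counted in months.
The ordinary-annuity PV formula values the stream one period before the first payment (period 167); discount that back 167 periods:
PV₀ = 6,000 × [1 − (1+r)^−216] / r × (1+r)^−167 = £166,112.75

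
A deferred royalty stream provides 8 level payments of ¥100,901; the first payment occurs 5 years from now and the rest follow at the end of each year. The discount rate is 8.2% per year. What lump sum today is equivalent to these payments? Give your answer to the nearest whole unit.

Ordinary annuity of 8 payments, first payment at period 5.
Periodic rate r = 0.082 per year.
The ordinary-annuity PV formula values the stream one period before the first payment (period 4); discount that back 4 periods:
PV₀ = 100,901 × [1 − (1+r)^−8] / r × (1+r)^−4 = ¥419,866

¥419,866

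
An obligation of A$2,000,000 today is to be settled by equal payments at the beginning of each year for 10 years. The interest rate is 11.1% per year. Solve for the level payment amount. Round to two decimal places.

A$306,956.01

Level annuity due; solve PV = PMT × [(1 − (1+r)^−n)/r] × (1+r) for PMT.
Periodic rate r = 0.111 per year.
With n = 10: PMT = 2,000,000 / ([(1 − (1+r)^−n)/r] × (1+r)) = A$306,956.01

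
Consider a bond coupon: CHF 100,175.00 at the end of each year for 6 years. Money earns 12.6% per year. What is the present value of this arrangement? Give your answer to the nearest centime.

CHF 404,955.39

This is an ordinary annuity: 6 payments of CHF 100,175.00 at the end of each year.
Periodic rate r = 0.126 per year.
PV = PMT × [(1 − (1+r)^−n)/r] = 100,175 × [1 − (1+r)^−6] / r = CHF 404,955.39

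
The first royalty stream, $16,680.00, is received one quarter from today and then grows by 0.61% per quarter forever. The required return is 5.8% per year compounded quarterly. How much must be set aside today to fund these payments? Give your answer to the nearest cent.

Periodic rate r = 0.058/4 per quarter.
Growing perpetuity (Gordon): PV = PMT₁ / (r − g) = 16,680 / (r − 0.0061) = $1,985,714.29.

$1,985,714.29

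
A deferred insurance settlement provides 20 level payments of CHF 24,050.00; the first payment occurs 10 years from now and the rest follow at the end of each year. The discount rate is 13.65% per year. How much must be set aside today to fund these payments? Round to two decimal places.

CHF 51,390.38

Ordinary annuity of 20 payments, first payment at period 10.
Periodic rate r = 0.1365 per year.
The ordinary-annuity PV formula values the stream one period before the first payment (period 9); discount that back 9 periods:
PV₀ = 24,050 × [1 − (1+r)^−20] / r × (1+r)^−9 = CHF 51,390.38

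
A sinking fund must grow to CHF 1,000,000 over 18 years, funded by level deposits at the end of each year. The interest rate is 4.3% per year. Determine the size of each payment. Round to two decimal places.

CHF 37,931.50

Level ordinary annuity; solve FV = PMT × [((1+r)^n − 1)/r] for PMT.
Periodic rate r = 0.043 per year.
With n = 18: PMT = 1,000,000 / ([((1+r)^n − 1)/r]) = CHF 37,931.50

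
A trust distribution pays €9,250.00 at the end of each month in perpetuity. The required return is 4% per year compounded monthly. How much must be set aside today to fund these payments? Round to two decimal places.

€2,775,000.00

Periodic rate r = 0.04/12 per month.
Level perpetuity: PV = PMT / r = 9,250 / (0.04/12) = €2,775,000.00.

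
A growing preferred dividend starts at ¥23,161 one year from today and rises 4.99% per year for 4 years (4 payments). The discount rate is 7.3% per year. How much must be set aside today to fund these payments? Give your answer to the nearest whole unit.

Periodic rate r = 0.073 per year.
Growing ordinary annuity: PV = PMT₁ × [1 − ((1+g)/(1+r))^n] / (r − g) = 23,161 × [1 − ((1+0.0499)/(1+r))^4] / (r − 0.0499) = ¥83,593.

¥83,593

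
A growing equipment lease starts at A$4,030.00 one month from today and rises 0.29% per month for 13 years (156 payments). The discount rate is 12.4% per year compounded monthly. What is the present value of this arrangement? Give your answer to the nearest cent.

Periodic rate r = 0.124/12 per month; n is counted in months.
Growing ordinary annuity: PV = PMT₁ × [1 − ((1+g)/(1+r))^n] / (r − g) = 4,030 × [1 − ((1+0.0029)/(1+r))^156] / (r − 0.0029) = A$370,827.13.

A$370,827.13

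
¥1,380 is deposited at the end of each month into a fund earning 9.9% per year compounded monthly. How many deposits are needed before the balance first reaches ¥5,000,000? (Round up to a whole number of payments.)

Periodic rate r = 0.099/12 per month; n is counted in months.
Ordinary annuity FV: 5,000,000 = 1,380 × [((1+r)^n − 1)/r].
(1+r)^n = 1 + 5,000,000 × r / 1,380, so n = ln(1 + 5,000,000·r/1,380) / ln(1+r) = 417.53.
Round up to a whole number of payments: n = 418.

418 payments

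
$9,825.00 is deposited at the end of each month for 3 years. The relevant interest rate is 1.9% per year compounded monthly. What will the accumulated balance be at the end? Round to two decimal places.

$363,678.62

This is an ordinary annuity: 36 deposits of $9,825.00 at the end of each month.
Periodic rate r = 0.019/12 per month; n is counted in months.
FV = PMT × [((1+r)^n − 1)/r] = 9,825 × [(1+r)^36 − 1] / r = $363,678.62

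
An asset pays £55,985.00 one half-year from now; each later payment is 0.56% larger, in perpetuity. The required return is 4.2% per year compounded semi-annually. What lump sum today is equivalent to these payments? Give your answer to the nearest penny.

Periodic rate r = 0.042/2 per half-year.
Growing perpetuity (Gordon): PV = PMT₁ / (r − g) = 55,985 / (r − 0.0056) = £3,635,389.61.

£3,635,389.61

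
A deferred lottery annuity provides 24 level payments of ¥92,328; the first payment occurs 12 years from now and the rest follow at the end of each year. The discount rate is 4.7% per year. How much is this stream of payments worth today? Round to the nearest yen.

¥791,641

Ordinary annuity of 24 payments, first payment at period 12.
Periodic rate r = 0.047 per year.
The ordinary-annuity PV formula values the stream one period before the first payment (period 11); discount that back 11 periods:
PV₀ = 92,328 × [1 − (1+r)^−24] / r × (1+r)^−11 = ¥791,641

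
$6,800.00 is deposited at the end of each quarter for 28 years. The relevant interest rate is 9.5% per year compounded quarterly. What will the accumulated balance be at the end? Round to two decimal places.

$3,681,611.93

This is an ordinary annuity: 112 deposits of $6,800.00 at the end of each quarter.
Periodic rate r = 0.095/4 per quarter; n is counted in quarters.
FV = PMT × [((1+r)^n − 1)/r] = 6,800 × [(1+r)^112 − 1] / r = $3,681,611.93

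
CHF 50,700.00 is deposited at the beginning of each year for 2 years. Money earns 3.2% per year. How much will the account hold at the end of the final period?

This is an annuity due: 2 deposits of CHF 50,700.00 at the beginning of each year.
Periodic rate r = 0.032 per year.
FV = PMT × [((1+r)^n − 1)/r] × (1+r) = 50,700 × [(1+r)^2 − 1] / r × (1+r) = CHF 106,319.12

CHF 106,319.12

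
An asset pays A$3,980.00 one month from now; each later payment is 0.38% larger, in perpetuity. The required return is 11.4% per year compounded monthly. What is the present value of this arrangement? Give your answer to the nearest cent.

A$698,245.61

Periodic rate r = 0.114/12 per month.
Growing perpetuity (Gordon): PV = PMT₁ / (r − g) = 3,980 / (r − 0.0038) = A$698,245.61.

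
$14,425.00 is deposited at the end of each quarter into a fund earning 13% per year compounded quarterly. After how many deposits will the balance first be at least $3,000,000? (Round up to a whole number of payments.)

Periodic rate r = 0.13/4 per quarter; n is counted in quarters.
Ordinary annuity FV: 3,000,000 = 14,425 × [((1+r)^n − 1)/r].
(1+r)^n = 1 + 3,000,000 × r / 14,425, so n = ln(1 + 3,000,000·r/14,425) / ln(1+r) = 64.06.
Round up to a whole number of payments: n = 65.

65 payments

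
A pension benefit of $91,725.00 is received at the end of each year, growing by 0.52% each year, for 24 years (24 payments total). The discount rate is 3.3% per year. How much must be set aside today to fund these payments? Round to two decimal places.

$1,585,129.24

Periodic rate r = 0.033 per year.
Growing ordinary annuity: PV = PMT₁ × [1 − ((1+g)/(1+r))^n] / (r − g) = 91,725 × [1 − ((1+0.0052)/(1+r))^24] / (r − 0.0052) = $1,585,129.24.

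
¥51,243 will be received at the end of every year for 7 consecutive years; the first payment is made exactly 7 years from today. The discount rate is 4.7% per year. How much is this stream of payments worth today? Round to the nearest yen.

Ordinary annuity of 7 payments, first payment at period 7.
Periodic rate r = 0.047 per year.
The ordinary-annuity PV formula values the stream one period before the first payment (period 6); discount that back 6 periods:
PV₀ = 51,243 × [1 − (1+r)^−7] / r × (1+r)^−6 = ¥227,560

¥227,560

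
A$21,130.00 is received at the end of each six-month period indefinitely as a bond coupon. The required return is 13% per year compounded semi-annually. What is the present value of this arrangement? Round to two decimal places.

A$325,076.92

Periodic rate r = 0.13/2 per half-year.
Level perpetuity: PV = PMT / r = 21,130 / (0.13/2) = A$325,076.92.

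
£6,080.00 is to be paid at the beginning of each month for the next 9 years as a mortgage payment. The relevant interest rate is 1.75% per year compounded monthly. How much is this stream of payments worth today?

£608,017.53

This is an annuity due: 108 payments of £6,080.00 at the beginning of each month.
Periodic rate r = 0.0175/12 per month; n is counted in months.
PV = PMT × [(1 − (1+r)^−n)/r] × (1+r) = 6,080 × [1 − (1+r)^−108] / r × (1+r) = £608,017.53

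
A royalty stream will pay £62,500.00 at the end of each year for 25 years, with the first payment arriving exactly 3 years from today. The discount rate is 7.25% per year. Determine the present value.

Ordinary annuity of 25 payments, first payment at period 3.
Periodic rate r = 0.0725 per year.
The ordinary-annuity PV formula values the stream one period before the first payment (period 2); discount that back 2 periods:
PV₀ = 62,500 × [1 − (1+r)^−25] / r × (1+r)^−2 = £619,197.04

£619,197.04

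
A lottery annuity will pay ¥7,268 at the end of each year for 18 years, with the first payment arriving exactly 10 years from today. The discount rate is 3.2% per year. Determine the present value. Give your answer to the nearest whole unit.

¥74,028

Ordinary annuity of 18 payments, first payment at period 10.
Periodic rate r = 0.032 per year.
The ordinary-annuity PV formula values the stream one period before the first payment (period 9); discount that back 9 periods:
PV₀ = 7,268 × [1 − (1+r)^−18] / r × (1+r)^−9 = ¥74,028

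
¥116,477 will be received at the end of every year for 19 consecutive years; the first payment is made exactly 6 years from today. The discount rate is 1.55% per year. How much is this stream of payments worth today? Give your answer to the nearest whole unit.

Ordinary annuity of 19 payments, first payment at period 6.
Periodic rate r = 0.0155 per year.
The ordinary-annuity PV formula values the stream one period before the first payment (period 5); discount that back 5 periods:
PV₀ = 116,477 × [1 − (1+r)^−19] / r × (1+r)^−5 = ¥1,763,335

¥1,763,335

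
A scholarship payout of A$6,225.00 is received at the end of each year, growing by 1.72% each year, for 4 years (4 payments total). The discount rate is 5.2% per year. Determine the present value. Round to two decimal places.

Periodic rate r = 0.052 per year.
Growing ordinary annuity: PV = PMT₁ × [1 − ((1+g)/(1+r))^n] / (r − g) = 6,225 × [1 − ((1+0.0172)/(1+r))^4] / (r − 0.0172) = A$22,520.43.

A$22,520.43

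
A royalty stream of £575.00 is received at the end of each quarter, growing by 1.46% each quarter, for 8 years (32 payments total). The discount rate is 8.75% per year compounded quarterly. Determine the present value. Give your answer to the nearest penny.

Periodic rate r = 0.0875/4 per quarter; n is counted in quarters.
Growing ordinary annuity: PV = PMT₁ × [1 − ((1+g)/(1+r))^n] / (r − g) = 575 × [1 − ((1+0.0146)/(1+r))^32] / (r − 0.0146) = £16,153.60.

£16,153.60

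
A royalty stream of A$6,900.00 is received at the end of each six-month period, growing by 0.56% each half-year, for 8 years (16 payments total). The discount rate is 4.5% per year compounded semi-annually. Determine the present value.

A$95,565.54

Periodic rate r = 0.045/2 per half-year; n is counted in half-years.
Growing ordinary annuity: PV = PMT₁ × [1 − ((1+g)/(1+r))^n] / (r − g) = 6,900 × [1 − ((1+0.0056)/(1+r))^16] / (r − 0.0056) = A$95,565.54.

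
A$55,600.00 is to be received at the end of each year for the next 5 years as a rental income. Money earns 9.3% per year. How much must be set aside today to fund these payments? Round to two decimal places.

A$214,591.64

This is an ordinary annuity: 5 payments of A$55,600.00 at the end of each year.
Periodic rate r = 0.093 per year.
PV = PMT × [(1 − (1+r)^−n)/r] = 55,600 × [1 − (1+r)^−5] / r = A$214,591.64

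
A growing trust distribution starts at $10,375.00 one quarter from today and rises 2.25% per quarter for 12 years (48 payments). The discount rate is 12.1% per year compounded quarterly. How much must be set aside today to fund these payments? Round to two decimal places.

$407,001.97

Periodic rate r = 0.121/4 per quarter; n is counted in quarters.
Growing ordinary annuity: PV = PMT₁ × [1 − ((1+g)/(1+r))^n] / (r − g) = 10,375 × [1 − ((1+0.0225)/(1+r))^48] / (r − 0.0225) = $407,001.97.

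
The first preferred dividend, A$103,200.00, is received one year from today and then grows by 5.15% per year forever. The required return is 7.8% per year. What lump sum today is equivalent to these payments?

Periodic rate r = 0.078 per year.
Growing perpetuity (Gordon): PV = PMT₁ / (r − g) = 103,200 / (r − 0.0515) = A$3,894,339.62.

A$3,894,339.62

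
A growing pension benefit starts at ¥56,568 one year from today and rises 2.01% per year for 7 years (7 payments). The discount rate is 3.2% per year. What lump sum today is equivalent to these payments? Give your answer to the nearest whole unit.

Periodic rate r = 0.032 per year.
Growing ordinary annuity: PV = PMT₁ × [1 − ((1+g)/(1+r))^n] / (r − g) = 56,568 × [1 − ((1+0.0201)/(1+r))^7] / (r − 0.0201) = ¥370,677.

¥370,677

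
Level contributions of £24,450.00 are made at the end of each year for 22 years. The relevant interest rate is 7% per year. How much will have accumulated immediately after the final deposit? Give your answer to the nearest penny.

£1,198,190.32

This is an ordinary annuity: 22 deposits of £24,450.00 at the end of each year.
Periodic rate r = 0.07 per year.
FV = PMT × [((1+r)^n − 1)/r] = 24,450 × [(1+r)^22 − 1] / r = £1,198,190.32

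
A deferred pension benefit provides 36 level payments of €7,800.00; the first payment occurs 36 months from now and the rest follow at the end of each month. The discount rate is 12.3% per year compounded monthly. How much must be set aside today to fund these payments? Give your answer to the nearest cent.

€163,639.23

Ordinary annuity of 36 payments, first payment at period 36.
Periodic rate r = 0.123/12 per month; n is counted in months.
The ordinary-annuity PV formula values the stream one period before the first payment (period 35); discount that back 35 periods:
PV₀ = 7,800 × [1 − (1+r)^−36] / r × (1+r)^−35 = €163,639.23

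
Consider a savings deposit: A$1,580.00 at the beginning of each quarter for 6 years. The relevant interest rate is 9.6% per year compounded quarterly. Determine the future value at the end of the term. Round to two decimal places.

A$51,695.72

This is an annuity due: 24 deposits of A$1,580.00 at the beginning of each quarter.
Periodic rate r = 0.096/4 per quarter; n is counted in quarters.
FV = PMT × [((1+r)^n − 1)/r] × (1+r) = 1,580 × [(1+r)^24 − 1] / r × (1+r) = A$51,695.72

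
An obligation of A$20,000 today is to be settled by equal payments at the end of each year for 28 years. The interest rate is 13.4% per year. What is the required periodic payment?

A$2,761.66

Level ordinary annuity; solve PV = PMT × [(1 − (1+r)^−n)/r] for PMT.
Periodic rate r = 0.134 per year.
With n = 28: PMT = 20,000 / ([(1 − (1+r)^−n)/r]) = A$2,761.66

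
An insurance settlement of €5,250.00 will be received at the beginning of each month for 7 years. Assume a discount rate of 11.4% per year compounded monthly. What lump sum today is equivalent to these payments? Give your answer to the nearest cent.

€305,759.51

This is an annuity due: 84 payments of €5,250.00 at the beginning of each month.
Periodic rate r = 0.114/12 per month; n is counted in months.
PV = PMT × [(1 − (1+r)^−n)/r] × (1+r) = 5,250 × [1 − (1+r)^−84] / r × (1+r) = €305,759.51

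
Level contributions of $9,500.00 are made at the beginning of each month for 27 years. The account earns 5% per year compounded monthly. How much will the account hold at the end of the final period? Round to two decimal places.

$6,517,340.43

This is an annuity due: 324 deposits of $9,500.00 at the beginning of each month.
Periodic rate r = 0.05/12 per month; n is counted in months.
FV = PMT × [((1+r)^n − 1)/r] × (1+r) = 9,500 × [(1+r)^324 − 1] / r × (1+r) = $6,517,340.43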